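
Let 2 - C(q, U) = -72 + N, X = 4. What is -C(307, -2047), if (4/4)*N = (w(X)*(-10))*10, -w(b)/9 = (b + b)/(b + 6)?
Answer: 646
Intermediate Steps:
w(b) = -18*b/(6 + b) (w(b) = -9*(b + b)/(b + 6) = -9*2*b/(6 + b) = -18*b/(6 + b))
N = 720 (N = (-18*4/(6 + 4)*(-10))*10 = (-18*4/10*(-10))*10 = (-18*4*1/10*(-10))*10 = -36/5*(-10)*10 = 72*10 = 720)
C(q, U) = -646 (C(q, U) = 2 - (-72 + 720) = 2 - 1*648 = 2 - 648 = -646)
-C(307, -2047) = -1*(-646) = 646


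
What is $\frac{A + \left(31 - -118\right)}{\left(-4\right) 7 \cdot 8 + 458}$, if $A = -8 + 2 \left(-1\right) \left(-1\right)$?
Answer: $\frac{11}{18} \approx 0.61111$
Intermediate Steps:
$A = -6$ ($A = -8 - -2 = -8 + 2 = -6$)
$\frac{A + \left(31 - -118\right)}{\left(-4\right) 7 \cdot 8 + 458} = \frac{-6 + \left(31 - -118\right)}{\left(-4\right) 7 \cdot 8 + 458} = \frac{-6 + \left(31 + 118\right)}{\left(-28\right) 8 + 458} = \frac{-6 + 149}{-224 + 458} = \frac{143}{234} = 143 \cdot \frac{1}{234} = \frac{11}{18}$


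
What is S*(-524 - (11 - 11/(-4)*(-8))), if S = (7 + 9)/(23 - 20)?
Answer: -2736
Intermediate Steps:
S = 16/3 ≈ 5.3333
S*(-524 - (11 - 11/(-4)*(-8))) = 16*(-524 - (11 - 11/(-4)*(-8)))/3 = 16*(-524 - (11 - 11*(-1/4)*(-8)))/3 = 16*(-524 - (11 + (11/4)*(-8)))/3 = 16*(-524 - (11 - 22))/3 = 16*(-524 - 1*(-11))/3 = 16*(-524 + 11)/3 = (16/3)*(-513) = -2736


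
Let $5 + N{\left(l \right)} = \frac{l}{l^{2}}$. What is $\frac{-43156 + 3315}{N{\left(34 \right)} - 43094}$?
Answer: $\frac{1354594}{1465365} \approx 0.92441$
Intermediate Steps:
$N{\left(l \right)} = -5 + \frac{1}{l}$ ($N{\left(l \right)} = -5 + \frac{l}{l^{2}} = -5 + \frac{1}{l}$)
$\frac{-43156 + 3315}{N{\left(34 \right)} - 43094} = \frac{-43156 + 3315}{\left(-5 + \frac{1}{34}\right) - 43094} = - \frac{39841}{\left(-5 + \frac{1}{34}\right) - 43094} = - \frac{39841}{- \frac{169}{34} - 43094} = - \frac{39841}{- \frac{1465365}{34}} = \left(-39841\right) \left(- \frac{34}{1465365}\right) = \frac{1354594}{1465365}$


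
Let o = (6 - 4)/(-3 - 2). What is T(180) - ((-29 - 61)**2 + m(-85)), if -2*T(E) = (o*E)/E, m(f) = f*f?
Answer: -76624/5 ≈ -15325.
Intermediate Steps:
o = -2/5 (o = 2/(-5) = 2*(-1/5) = -2/5 ≈ -0.40000)
m(f) = f**2
T(E) = 1/5 (T(E) = -(-2*E/5)/(2*E) = -1/2*(-2/5) = 1/5)
T(180) - ((-29 - 61)**2 + m(-85)) = 1/5 - ((-29 - 61)**2 + (-85)**2) = 1/5 - ((-90)**2 + 7225) = 1/5 - (8100 + 7225) = 1/5 - 1*15325 = 1/5 - 15325 = -76624/5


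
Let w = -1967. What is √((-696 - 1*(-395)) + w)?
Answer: 18*I*√7 ≈ 47.624*I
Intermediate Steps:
√((-696 - 1*(-395)) + w) = √((-696 - 1*(-395)) - 1967) = √((-696 + 395) - 1967) = √(-301 - 1967) = √(-2268) = 18*I*√7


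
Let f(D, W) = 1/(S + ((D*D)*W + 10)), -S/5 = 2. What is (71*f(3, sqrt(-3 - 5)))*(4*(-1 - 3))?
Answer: 284*I*sqrt(2)/9 ≈ 44.626*I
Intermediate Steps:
S = -10 (S = -5*2 = -10)
f(D, W) = 1/(D**2*W) (f(D, W) = 1/(-10 + ((D*D)*W + 10)) = 1/(-10 + (D**2*W + 10)) = 1/(-10 + (W*D**2 + 10)) = 1/(-10 + (10 + W*D**2)) = 1/(W*D**2) = 1/(D**2*W))
(71*f(3, sqrt(-3 - 5)))*(4*(-1 - 3)) = (71*(1/(3**2*(sqrt(-3 - 5)))))*(4*(-1 - 3)) = (71*(1/(9*(sqrt(-8)))))*(4*(-4)) = (71*(1/(9*((2*I*sqrt(2))))))*(-16) = (71*((-I*sqrt(2)/4)/9))*(-16) = (71*(-I*sqrt(2)/36))*(-16) = -71*I*sqrt(2)/36*(-16) = 284*I*sqrt(2)/9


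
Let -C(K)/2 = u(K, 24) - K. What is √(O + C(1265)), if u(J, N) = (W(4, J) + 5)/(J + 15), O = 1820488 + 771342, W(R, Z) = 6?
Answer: 3*√1844878210/80 ≈ 1610.7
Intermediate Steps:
O = 2591830
u(J, N) = 11/(15 + J) (u(J, N) = (6 + 5)/(J + 15) = 11/(15 + J))
C(K) = -22/(15 + K) + 2*K (C(K) = -2*(11/(15 + K) - K) = -2*(-K + 11/(15 + K)) = -22/(15 + K) + 2*K)
√(O + C(1265)) = √(2591830 + 2*(-11 + 1265*(15 + 1265))/(15 + 1265)) = √(2591830 + 2*(-11 + 1265*1280)/1280) = √(2591830 + 2*(1/1280)*(-11 + 1619200)) = √(2591830 + 2*(1/1280)*1619189) = √(2591830 + 1619189/640) = √(1660390389/640) = 3*√1844878210/80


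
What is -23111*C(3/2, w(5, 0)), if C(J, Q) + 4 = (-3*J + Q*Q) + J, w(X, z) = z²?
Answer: 161777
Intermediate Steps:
C(J, Q) = -4 + Q² - 2*J (C(J, Q) = -4 + ((-3*J + Q*Q) + J) = -4 + ((-3*J + Q²) + J) = -4 + ((Q² - 3*J) + J) = -4 + (Q² - 2*J) = -4 + Q² - 2*J)
-23111*C(3/2, w(5, 0)) = -23111*(-4 + (0²)² - 6/2) = -23111*(-4 + 0² - 6/2) = -23111*(-4 + 0 - 2*3/2) = -23111*(-4 + 0 - 3) = -23111*(-7) = 161777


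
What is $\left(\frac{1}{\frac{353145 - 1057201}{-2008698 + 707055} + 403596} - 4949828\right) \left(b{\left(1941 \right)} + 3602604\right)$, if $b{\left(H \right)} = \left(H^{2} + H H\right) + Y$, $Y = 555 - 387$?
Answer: $- \frac{14480924072746629195948303}{262669306142} \approx -5.513 \cdot 10^{13}$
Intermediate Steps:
$Y = 168$ ($Y = 555 - 387 = 168$)
$b{\left(H \right)} = 168 + 2 H^{2}$ ($b{\left(H \right)} = \left(H^{2} + H H\right) + 168 = \left(H^{2} + H^{2}\right) + 168 = 2 H^{2} + 168 = 168 + 2 H^{2}$)
$\left(\frac{1}{\frac{353145 - 1057201}{-2008698 + 707055} + 403596} - 4949828\right) \left(b{\left(1941 \right)} + 3602604\right) = \left(\frac{1}{\frac{353145 - 1057201}{-2008698 + 707055} + 403596} - 4949828\right) \left(\left(168 + 2 \cdot 1941^{2}\right) + 3602604\right) = \left(\frac{1}{- \frac{704056}{-1301643} + 403596} - 4949828\right) \left(\left(168 + 2 \cdot 3767481\right) + 3602604\right) = \left(\frac{1}{\left(-704056\right) \left(- \frac{1}{1301643}\right) + 403596} - 4949828\right) \left(\left(168 + 7534962\right) + 3602604\right) = \left(\frac{1}{\frac{704056}{1301643} + 403596} - 4949828\right) \left(7535130 + 3602604\right) = \left(\frac{1}{\frac{525338612284}{1301643}} - 4949828\right) 11137734 = \left(\frac{1301643}{525338612284} - 4949828\right) 11137734 = \left(- \frac{2600335772563185509}{525338612284}\right) 11137734 = - \frac{14480924072746629195948303}{262669306142}$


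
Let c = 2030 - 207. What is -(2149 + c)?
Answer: -3972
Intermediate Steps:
c = 1823
-(2149 + c) = -(2149 + 1823) = -1*3972 = -3972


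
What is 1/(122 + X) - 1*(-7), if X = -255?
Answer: 930/133 ≈ 6.9925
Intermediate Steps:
1/(122 + X) - 1*(-7) = 1/(122 - 255) - 1*(-7) = 1/(-133) + 7 = -1/133 + 7 = 930/133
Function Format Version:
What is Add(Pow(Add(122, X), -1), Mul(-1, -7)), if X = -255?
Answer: Rational(930, 133) ≈ 6.9925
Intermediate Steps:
Add(Pow(Add(122, X), -1), Mul(-1, -7)) = Add(Pow(Add(122, -255), -1), Mul(-1, -7)) = Add(Pow(-133, -1), 7) = Add(Rational(-1, 133), 7) = Rational(930, 133)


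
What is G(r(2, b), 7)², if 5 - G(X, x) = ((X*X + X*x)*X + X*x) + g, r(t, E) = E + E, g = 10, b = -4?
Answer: 13225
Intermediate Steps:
r(t, E) = 2*E
G(X, x) = -5 - X*x - X*(X² + X*x) (G(X, x) = 5 - (((X*X + X*x)*X + X*x) + 10) = 5 - (((X² + X*x)*X + X*x) + 10) = 5 - ((X*(X² + X*x) + X*x) + 10) = 5 - ((X*x + X*(X² + X*x)) + 10) = 5 - (10 + X*x + X*(X² + X*x)) = 5 + (-10 - X*x - X*(X² + X*x)) = -5 - X*x - X*(X² + X*x))
G(r(2, b), 7)² = (-5 - (2*(-4))³ - 1*2*(-4)*7 - 1*7*(2*(-4))²)² = (-5 - 1*(-8)³ - 1*(-8)*7 - 1*7*(-8)²)² = (-5 - 1*(-512) + 56 - 1*7*64)² = (-5 + 512 + 56 - 448)² = 115² = 13225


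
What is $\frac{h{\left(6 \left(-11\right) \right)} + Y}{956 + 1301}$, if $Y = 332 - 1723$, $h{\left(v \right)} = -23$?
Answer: $- \frac{1414}{2257} \approx -0.6265$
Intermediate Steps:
$Y = -1391$ ($Y = 332 - 1723 = -1391$)
$\frac{h{\left(6 \left(-11\right) \right)} + Y}{956 + 1301} = \frac{-23 - 1391}{956 + 1301} = - \frac{1414}{2257}$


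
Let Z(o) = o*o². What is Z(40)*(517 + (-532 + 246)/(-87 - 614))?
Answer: 23212992000/701 ≈ 3.3114e+7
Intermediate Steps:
Z(o) = o³
Z(40)*(517 + (-532 + 246)/(-87 - 614)) = 40³*(517 + (-532 + 246)/(-87 - 614)) = 64000*(517 - 286/(-701)) = 64000*(517 - 286*(-1/701)) = 64000*(517 + 286/701) = 64000*(362703/701) = 23212992000/701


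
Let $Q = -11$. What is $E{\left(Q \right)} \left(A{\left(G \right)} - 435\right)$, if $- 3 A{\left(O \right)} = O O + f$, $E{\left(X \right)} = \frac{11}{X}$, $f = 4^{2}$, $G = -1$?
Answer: $\frac{1322}{3} \approx 440.67$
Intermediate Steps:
$f = 16$
$A{\left(O \right)} = - \frac{16}{3} - \frac{O^{2}}{3}$ ($A{\left(O \right)} = - \frac{O O + 16}{3} = - \frac{O^{2} + 16}{3} = - \frac{16 + O^{2}}{3} = - \frac{16}{3} - \frac{O^{2}}{3}$)
$E{\left(Q \right)} \left(A{\left(G \right)} - 435\right) = \frac{11}{-11} \left(\left(- \frac{16}{3} - \frac{\left(-1\right)^{2}}{3}\right) - 435\right) = 11 \left(- \frac{1}{11}\right) \left(\left(- \frac{16}{3} - \frac{1}{3}\right) - 435\right) = - (\left(- \frac{16}{3} - \frac{1}{3}\right) - 435) = - (- \frac{17}{3} - 435) = \left(-1\right) \left(- \frac{1322}{3}\right) = \frac{1322}{3}$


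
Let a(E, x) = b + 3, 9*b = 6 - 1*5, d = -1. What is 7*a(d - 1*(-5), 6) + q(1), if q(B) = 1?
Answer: 205/9 ≈ 22.778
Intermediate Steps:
b = ⅑ (b = (6 - 1*5)/9 = (6 - 5)/9 = (⅑)*1 = ⅑ ≈ 0.11111)
a(E, x) = 28/9 (a(E, x) = ⅑ + 3 = 28/9)
7*a(d - 1*(-5), 6) + q(1) = 7*(28/9) + 1 = 196/9 + 1 = 205/9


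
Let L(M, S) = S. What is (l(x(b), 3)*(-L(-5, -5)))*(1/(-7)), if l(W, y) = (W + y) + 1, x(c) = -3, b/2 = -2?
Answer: -5/7 ≈ -0.71429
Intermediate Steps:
b = -4 (b = 2*(-2) = -4)
l(W, y) = 1 + W + y
(l(x(b), 3)*(-L(-5, -5)))*(1/(-7)) = ((1 - 3 + 3)*(-1*(-5)))*(1/(-7)) = (1*5)*(1*(-1/7)) = 5*(-1/7) = -5/7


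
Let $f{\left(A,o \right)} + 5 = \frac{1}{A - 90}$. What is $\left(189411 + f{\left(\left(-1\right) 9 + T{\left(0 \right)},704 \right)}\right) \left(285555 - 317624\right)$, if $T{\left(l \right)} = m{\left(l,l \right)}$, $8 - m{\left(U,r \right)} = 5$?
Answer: $- \frac{583109825275}{96} \approx -6.0741 \cdot 10^{9}$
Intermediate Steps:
$m{\left(U,r \right)} = 3$ ($m{\left(U,r \right)} = 8 - 5 = 3$)
$T{\left(l \right)} = 3$
$f{\left(A,o \right)} = -5 + \frac{1}{-90 + A}$ ($f{\left(A,o \right)} = -5 + \frac{1}{A - 90} = -5 + \frac{1}{-90 + A}$)
$\left(189411 + f{\left(\left(-1\right) 9 + T{\left(0 \right)},704 \right)}\right) \left(285555 - 317624\right) = \left(189411 + \frac{451 - 5 \left(\left(-1\right) 9 + 3\right)}{-90 + \left(\left(-1\right) 9 + 3\right)}\right) \left(285555 - 317624\right) = \left(189411 + \frac{451 - 5 \left(-9 + 3\right)}{-90 + \left(-9 + 3\right)}\right) \left(-32069\right) = \left(189411 + \frac{451 - -30}{-90 - 6}\right) \left(-32069\right) = \left(189411 + \frac{451 + 30}{-96}\right) \left(-32069\right) = \left(189411 - \frac{481}{96}\right) \left(-32069\right) = \frac{18182975}{96} \left(-32069\right) = - \frac{583109825275}{96}$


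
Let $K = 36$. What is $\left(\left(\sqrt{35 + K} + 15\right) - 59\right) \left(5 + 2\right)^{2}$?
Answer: $-2156 + 49 \sqrt{71} \approx -1743.1$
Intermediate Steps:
$\left(\left(\sqrt{35 + K} + 15\right) - 59\right) \left(5 + 2\right)^{2} = \left(\left(\sqrt{35 + 36} + 15\right) - 59\right) \left(5 + 2\right)^{2} = \left(\left(\sqrt{71} + 15\right) - 59\right) 7^{2} = \left(\left(15 + \sqrt{71}\right) - 59\right) 49 = \left(-44 + \sqrt{71}\right) 49 = -2156 + 49 \sqrt{71}$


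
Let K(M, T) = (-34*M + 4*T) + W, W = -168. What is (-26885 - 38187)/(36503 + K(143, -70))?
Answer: -65072/31193 ≈ -2.0861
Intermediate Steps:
K(M, T) = -168 - 34*M + 4*T (K(M, T) = (-34*M + 4*T) - 168 = -168 - 34*M + 4*T)
(-26885 - 38187)/(36503 + K(143, -70)) = (-26885 - 38187)/(36503 + (-168 - 34*143 + 4*(-70))) = -65072/(36503 + (-168 - 4862 - 280)) = -65072/(36503 - 5310) = -65072/31193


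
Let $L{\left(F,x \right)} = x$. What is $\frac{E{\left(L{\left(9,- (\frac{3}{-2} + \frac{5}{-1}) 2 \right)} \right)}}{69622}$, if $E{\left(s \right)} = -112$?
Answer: $- \frac{8}{4973} \approx -0.0016087$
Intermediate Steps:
$\frac{E{\left(L{\left(9,- (\frac{3}{-2} + \frac{5}{-1}) 2 \right)} \right)}}{69622} = - \frac{112}{69622} = \left(-112\right) \frac{1}{69622} = - \frac{8}{4973}$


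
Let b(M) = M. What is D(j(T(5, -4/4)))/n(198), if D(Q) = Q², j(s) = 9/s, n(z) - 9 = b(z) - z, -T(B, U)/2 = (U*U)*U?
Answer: 9/4 ≈ 2.2500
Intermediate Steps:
T(B, U) = -2*U³ (T(B, U) = -2*U*U*U = -2*U²*U = -2*U³)
n(z) = 9 (n(z) = 9 + (z - z) = 9 + 0 = 9)
D(j(T(5, -4/4)))/n(198) = (9/((-2*(-1*1³))))²/9 = (9/((-2*(-4*¼)³)))²*(⅑) = (9/((-2*(-1)³)))²*(⅑) = (9/((-2*(-1))))²*(⅑) = (9/2)²*(⅑) = (81/4)*(⅑) = 9/4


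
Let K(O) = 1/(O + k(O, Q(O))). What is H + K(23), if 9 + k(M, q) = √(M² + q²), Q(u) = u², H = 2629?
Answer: 368288716/140087 + 23*√530/280174 ≈ 2629.0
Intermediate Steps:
k(M, q) = -9 + √(M² + q²)
K(O) = 1/(-9 + O + √(O² + O⁴)) (K(O) = 1/(O + (-9 + √(O² + (O²)²))) = 1/(O + (-9 + √(O² + O⁴))) = 1/(-9 + O + √(O² + O⁴)))
H + K(23) = 2629 + 1/(-9 + 23 + √(23² + 23⁴)) = 2629 + 1/(-9 + 23 + √(529 + 279841)) = 2629 + 1/(-9 + 23 + √280370) = 2629 + 1/(-9 + 23 + 23*√530) = 2629 + 1/(14 + 23*√530)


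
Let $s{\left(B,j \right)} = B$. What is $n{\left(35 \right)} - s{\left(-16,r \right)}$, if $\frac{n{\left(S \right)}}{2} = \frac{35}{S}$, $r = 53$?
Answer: $18$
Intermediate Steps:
$n{\left(S \right)} = \frac{70}{S}$ ($n{\left(S \right)} = 2 \frac{35}{S} = \frac{70}{S}$)
$n{\left(35 \right)} - s{\left(-16,r \right)} = \frac{70}{35} - -16 = 70 \cdot \frac{1}{35} + 16 = 2 + 16 = 18$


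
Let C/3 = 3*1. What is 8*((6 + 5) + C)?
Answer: 160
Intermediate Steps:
C = 9 (C = 3*(3*1) = 3*3 = 9)
8*((6 + 5) + C) = 8*((6 + 5) + 9) = 8*(11 + 9) = 8*20 = 160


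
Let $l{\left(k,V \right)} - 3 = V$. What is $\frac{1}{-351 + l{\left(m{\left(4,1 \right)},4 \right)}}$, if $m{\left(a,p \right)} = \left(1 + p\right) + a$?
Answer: $- \frac{1}{344} \approx -0.002907$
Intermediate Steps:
$m{\left(a,p \right)} = 1 + a + p$
$l{\left(k,V \right)} = 3 + V$
$\frac{1}{-351 + l{\left(m{\left(4,1 \right)},4 \right)}} = \frac{1}{-351 + \left(3 + 4\right)} = \frac{1}{-351 + 7} = \frac{1}{-344} = - \frac{1}{344}$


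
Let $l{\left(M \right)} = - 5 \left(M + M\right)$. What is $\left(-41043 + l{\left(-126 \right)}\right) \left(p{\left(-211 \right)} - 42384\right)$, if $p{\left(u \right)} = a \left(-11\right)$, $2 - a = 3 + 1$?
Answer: $1685287446$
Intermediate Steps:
$a = -2$ ($a = 2 - \left(3 + 1\right) = 2 - 4 = -2$)
$l{\left(M \right)} = - 10 M$ ($l{\left(M \right)} = - 5 \cdot 2 M = - 10 M$)
$p{\left(u \right)} = 22$ ($p{\left(u \right)} = \left(-2\right) \left(-11\right) = 22$)
$\left(-41043 + l{\left(-126 \right)}\right) \left(p{\left(-211 \right)} - 42384\right) = \left(-41043 - -1260\right) \left(22 - 42384\right) = \left(-41043 + 1260\right) \left(-42362\right) = \left(-39783\right) \left(-42362\right) = 1685287446$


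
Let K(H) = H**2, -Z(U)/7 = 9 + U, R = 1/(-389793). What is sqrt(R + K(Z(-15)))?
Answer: sqrt(268019659755843)/389793 ≈ 42.000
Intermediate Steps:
R = -1/389793 ≈ -2.5655e-6
Z(U) = -63 - 7*U (Z(U) = -7*(9 + U) = -63 - 7*U)
sqrt(R + K(Z(-15))) = sqrt(-1/389793 + (-63 - 7*(-15))**2) = sqrt(-1/389793 + (-63 + 105)**2) = sqrt(-1/389793 + 42**2) = sqrt(-1/389793 + 1764) = sqrt(687594851/389793) = sqrt(268019659755843)/389793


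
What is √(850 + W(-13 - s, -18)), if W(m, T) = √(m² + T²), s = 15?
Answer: √(850 + 2*√277) ≈ 29.720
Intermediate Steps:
W(m, T) = √(T² + m²)
√(850 + W(-13 - s, -18)) = √(850 + √((-18)² + (-13 - 1*15)²)) = √(850 + √(324 + (-13 - 15)²)) = √(850 + √(324 + (-28)²)) = √(850 + √(324 + 784)) = √(850 + √1108) = √(850 + 2*√277)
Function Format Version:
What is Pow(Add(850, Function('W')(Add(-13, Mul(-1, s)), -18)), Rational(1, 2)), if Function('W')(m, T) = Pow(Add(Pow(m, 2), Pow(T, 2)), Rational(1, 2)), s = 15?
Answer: Pow(Add(850, Mul(2, Pow(277, Rational(1, 2)))), Rational(1, 2)) ≈ 29.720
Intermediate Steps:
Function('W')(m, T) = Pow(Add(Pow(T, 2), Pow(m, 2)), Rational(1, 2))
Pow(Add(850, Function('W')(Add(-13, Mul(-1, s)), -18)), Rational(1, 2)) = Pow(Add(850, Pow(Add(Pow(-18, 2), Pow(Add(-13, Mul(-1, 15)), 2)), Rational(1, 2))), Rational(1, 2)) = Pow(Add(850, Pow(Add(324, Pow(Add(-13, -15), 2)), Rational(1, 2))), Rational(1, 2)) = Pow(Add(850, Pow(Add(324, Pow(-28, 2)), Rational(1, 2))), Rational(1, 2)) = Pow(Add(850, Pow(Add(324, 784), Rational(1, 2))), Rational(1, 2)) = Pow(Add(850, Pow(1108, Rational(1, 2))), Rational(1, 2)) = Pow(Add(850, Mul(2, Pow(277, Rational(1, 2)))), Rational(1, 2))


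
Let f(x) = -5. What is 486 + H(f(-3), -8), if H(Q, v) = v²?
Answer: 550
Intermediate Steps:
486 + H(f(-3), -8) = 486 + (-8)² = 486 + 64 = 550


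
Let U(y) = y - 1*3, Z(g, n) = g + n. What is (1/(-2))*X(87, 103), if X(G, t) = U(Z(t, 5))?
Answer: -105/2 ≈ -52.500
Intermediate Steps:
U(y) = -3 + y (U(y) = y - 3 = -3 + y)
X(G, t) = 2 + t (X(G, t) = -3 + (t + 5) = -3 + (5 + t) = 2 + t)
(1/(-2))*X(87, 103) = (1/(-2))*(2 + 103) = (1*(-½))*105 = -½*105 = -105/2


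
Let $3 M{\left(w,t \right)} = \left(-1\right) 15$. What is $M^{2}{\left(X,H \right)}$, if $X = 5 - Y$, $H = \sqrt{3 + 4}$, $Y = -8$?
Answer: $25$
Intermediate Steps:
$H = \sqrt{7} \approx 2.6458$
$X = 13$ ($X = 5 - -8 = 5 + 8 = 13$)
$M{\left(w,t \right)} = -5$ ($M{\left(w,t \right)} = \frac{\left(-1\right) 15}{3} = \frac{1}{3} \left(-15\right) = -5$)
$M^{2}{\left(X,H \right)} = \left(-5\right)^{2} = 25$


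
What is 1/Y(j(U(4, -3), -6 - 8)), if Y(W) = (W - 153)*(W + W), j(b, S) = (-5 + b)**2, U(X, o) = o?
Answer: -1/11392 ≈ -8.7781e-5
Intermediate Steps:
Y(W) = 2*W*(-153 + W) (Y(W) = (-153 + W)*(2*W) = 2*W*(-153 + W))
1/Y(j(U(4, -3), -6 - 8)) = 1/(2*(-5 - 3)**2*(-153 + (-5 - 3)**2)) = 1/(2*(-8)**2*(-153 + (-8)**2)) = 1/(2*64*(-153 + 64)) = 1/(2*64*(-89)) = 1/(-11392) = -1/11392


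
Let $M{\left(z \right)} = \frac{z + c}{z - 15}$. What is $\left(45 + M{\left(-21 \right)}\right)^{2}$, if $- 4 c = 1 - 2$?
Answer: $\frac{43072969}{20736} \approx 2077.2$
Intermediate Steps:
$c = \frac{1}{4}$ ($c = - \frac{1 - 2}{4} = \left(- \frac{1}{4}\right) \left(-1\right) = \frac{1}{4} \approx 0.25$)
$M{\left(z \right)} = \frac{\frac{1}{4} + z}{-15 + z}$ ($M{\left(z \right)} = \frac{z + \frac{1}{4}}{z - 15} = \frac{\frac{1}{4} + z}{-15 + z}$)
$\left(45 + M{\left(-21 \right)}\right)^{2} = \left(45 + \frac{\frac{1}{4} - 21}{-15 - 21}\right)^{2} = \left(45 + \frac{1}{-36} \left(- \frac{83}{4}\right)\right)^{2} = \left(45 - - \frac{83}{144}\right)^{2} = \left(45 + \frac{83}{144}\right)^{2} = \left(\frac{6563}{144}\right)^{2} = \frac{43072969}{20736}$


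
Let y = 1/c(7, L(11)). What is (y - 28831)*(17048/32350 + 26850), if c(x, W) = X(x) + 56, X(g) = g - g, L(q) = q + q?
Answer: -70120429462759/90580 ≈ -7.7413e+8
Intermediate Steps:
L(q) = 2*q
X(g) = 0
c(x, W) = 56 (c(x, W) = 0 + 56 = 56)
y = 1/56 ≈ 0.017857
(y - 28831)*(17048/32350 + 26850) = (1/56 - 28831)*(17048/32350 + 26850) = -1614535*(17048*(1/32350) + 26850)/56 = -1614535*(8524/16175 + 26850)/56 = -1614535/56*434307274/16175 = -70120429462759/90580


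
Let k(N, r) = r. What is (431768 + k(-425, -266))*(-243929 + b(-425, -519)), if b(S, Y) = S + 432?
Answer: -105252830844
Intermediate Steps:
b(S, Y) = 432 + S
(431768 + k(-425, -266))*(-243929 + b(-425, -519)) = (431768 - 266)*(-243929 + (432 - 425)) = 431502*(-243929 + 7) = 431502*(-243922) = -105252830844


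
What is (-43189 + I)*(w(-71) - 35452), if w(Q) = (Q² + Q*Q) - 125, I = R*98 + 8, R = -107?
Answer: 1368240165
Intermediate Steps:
I = -10478 (I = -107*98 + 8 = -10486 + 8 = -10478)
w(Q) = -125 + 2*Q² (w(Q) = (Q² + Q²) - 125 = 2*Q² - 125 = -125 + 2*Q²)
(-43189 + I)*(w(-71) - 35452) = (-43189 - 10478)*((-125 + 2*(-71)²) - 35452) = -53667*((-125 + 2*5041) - 35452) = -53667*((-125 + 10082) - 35452) = -53667*(9957 - 35452) = -53667*(-25495) = 1368240165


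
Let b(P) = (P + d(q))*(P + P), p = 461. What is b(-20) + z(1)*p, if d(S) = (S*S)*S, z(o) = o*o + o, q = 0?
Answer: 1722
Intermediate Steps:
z(o) = o + o**2 (z(o) = o**2 + o = o + o**2)
d(S) = S**3 (d(S) = S**2*S = S**3)
b(P) = 2*P**2 (b(P) = (P + 0**3)*(P + P) = (P + 0)*(2*P) = P*(2*P) = 2*P**2)
b(-20) + z(1)*p = 2*(-20)**2 + (1*(1 + 1))*461 = 2*400 + (1*2)*461 = 800 + 2*461 = 800 + 922 = 1722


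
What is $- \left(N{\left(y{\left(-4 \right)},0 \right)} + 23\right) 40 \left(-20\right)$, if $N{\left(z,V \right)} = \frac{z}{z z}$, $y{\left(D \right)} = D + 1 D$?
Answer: $18300$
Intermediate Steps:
$y{\left(D \right)} = 2 D$ ($y{\left(D \right)} = D + D = 2 D$)
$N{\left(z,V \right)} = \frac{1}{z}$ ($N{\left(z,V \right)} = \frac{z}{z^{2}} = \frac{1}{z}$)
$- \left(N{\left(y{\left(-4 \right)},0 \right)} + 23\right) 40 \left(-20\right) = - \left(\frac{1}{2 \left(-4\right)} + 23\right) 40 \left(-20\right) = - \left(\frac{1}{-8} + 23\right) 40 \left(-20\right) = - \left(- \frac{1}{8} + 23\right) 40 \left(-20\right) = - \frac{183}{8} \cdot 40 \left(-20\right) = - 915 \left(-20\right) = \left(-1\right) \left(-18300\right) = 18300$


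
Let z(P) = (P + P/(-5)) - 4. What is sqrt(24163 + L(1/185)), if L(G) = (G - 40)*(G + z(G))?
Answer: 2*sqrt(5202753855)/925 ≈ 155.96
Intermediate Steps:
z(P) = -4 + 4*P/5 (z(P) = (P + P*(-1/5)) - 4 = (P - P/5) - 4 = 4*P/5 - 4 = -4 + 4*P/5)
L(G) = (-40 + G)*(-4 + 9*G/5) (L(G) = (G - 40)*(G + (-4 + 4*G/5)) = (-40 + G)*(-4 + 9*G/5))
sqrt(24163 + L(1/185)) = sqrt(24163 + (160 - 76/185 + 9*(1/185)**2/5)) = sqrt(24163 + (160 - 76*1/185 + 9*(1/185)**2/5)) = sqrt(24163 + (160 - 76/185 + (9/5)*(1/34225))) = sqrt(24163 + (160 - 76/185 + 9/171125)) = sqrt(24163 + 27309709/171125) = sqrt(4162203084/171125) = 2*sqrt(5202753855)/925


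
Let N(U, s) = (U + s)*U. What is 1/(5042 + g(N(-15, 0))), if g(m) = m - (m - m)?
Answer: 1/5267 ≈ 0.00018986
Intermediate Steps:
N(U, s) = U*(U + s)
g(m) = m (g(m) = m - 1*0 = m + 0 = m)
1/(5042 + g(N(-15, 0))) = 1/(5042 - 15*(-15 + 0)) = 1/(5042 - 15*(-15)) = 1/(5042 + 225) = 1/5267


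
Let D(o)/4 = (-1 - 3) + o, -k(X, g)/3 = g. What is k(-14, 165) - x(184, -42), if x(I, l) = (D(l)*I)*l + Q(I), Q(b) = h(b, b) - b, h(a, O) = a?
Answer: -1422447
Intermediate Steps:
k(X, g) = -3*g
Q(b) = 0 (Q(b) = b - b = 0)
D(o) = -16 + 4*o (D(o) = 4*((-1 - 3) + o) = 4*(-4 + o) = -16 + 4*o)
x(I, l) = I*l*(-16 + 4*l) (x(I, l) = ((-16 + 4*l)*I)*l + 0 = (I*(-16 + 4*l))*l + 0 = I*l*(-16 + 4*l) + 0 = I*l*(-16 + 4*l))
k(-14, 165) - x(184, -42) = -3*165 - 4*184*(-42)*(-4 - 42) = -495 - 4*184*(-42)*(-46) = -495 - 1*1421952 = -495 - 1421952 = -1422447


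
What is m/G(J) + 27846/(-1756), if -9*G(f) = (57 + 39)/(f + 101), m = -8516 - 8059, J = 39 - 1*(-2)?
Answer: 1549767141/7024 ≈ 2.2064e+5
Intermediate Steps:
J = 41 (J = 39 + 2 = 41)
m = -16575
G(f) = -32/(3*(101 + f)) (G(f) = -(57 + 39)/(9*(f + 101)) = -32/(3*(101 + f)))
m/G(J) + 27846/(-1756) = -16575/((-32/(303 + 3*41))) + 27846/(-1756) = -16575/((-32/(303 + 123))) + 27846*(-1/1756) = -16575/((-32/426)) - 13923/878 = -16575/((-32*1/426)) - 13923/878 = -16575/(-16/213) - 13923/878 = -16575*(-213/16) - 13923/878 = 3530475/16 - 13923/878 = 1549767141/7024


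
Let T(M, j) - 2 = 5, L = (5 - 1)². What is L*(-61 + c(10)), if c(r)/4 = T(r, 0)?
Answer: -528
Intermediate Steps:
L = 16 (L = 4² = 16)
T(M, j) = 7 (T(M, j) = 2 + 5 = 7)
c(r) = 28 (c(r) = 4*7 = 28)
L*(-61 + c(10)) = 16*(-61 + 28) = 16*(-33) = -528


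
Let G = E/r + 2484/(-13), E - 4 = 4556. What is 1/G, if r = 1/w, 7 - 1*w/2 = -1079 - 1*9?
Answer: 13/129820716 ≈ 1.0014e-7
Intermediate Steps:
w = 2190 (w = 14 - 2*(-1079 - 1*9) = 14 - 2*(-1079 - 9) = 14 - 2*(-1088) = 14 + 2176 = 2190)
E = 4560 (E = 4 + 4556 = 4560)
r = 1/2190 ≈ 0.00045662
G = 129820716/13 (G = 4560/(1/2190) + 2484/(-13) = 4560*2190 + 2484*(-1/13) = 9986400 - 2484/13 = 129820716/13 ≈ 9.9862e+6)
1/G = 1/(129820716/13) = 13/129820716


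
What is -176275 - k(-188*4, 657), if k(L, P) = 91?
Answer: -176366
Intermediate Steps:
-176275 - k(-188*4, 657) = -176275 - 1*91 = -176275 - 91 = -176366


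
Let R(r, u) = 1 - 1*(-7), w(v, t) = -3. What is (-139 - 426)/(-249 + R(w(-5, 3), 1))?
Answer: 565/241 ≈ 2.3444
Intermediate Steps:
R(r, u) = 8 (R(r, u) = 1 + 7 = 8)
(-139 - 426)/(-249 + R(w(-5, 3), 1)) = (-139 - 426)/(-249 + 8) = -565/(-241) = -565*(-1/241) = 565/241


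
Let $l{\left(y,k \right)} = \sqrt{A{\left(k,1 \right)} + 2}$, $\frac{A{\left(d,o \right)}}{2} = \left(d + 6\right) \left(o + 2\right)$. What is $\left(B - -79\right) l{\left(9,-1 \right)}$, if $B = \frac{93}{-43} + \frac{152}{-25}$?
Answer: $\frac{304256 \sqrt{2}}{1075} \approx 400.26$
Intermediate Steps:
$A{\left(d,o \right)} = 2 \left(2 + o\right) \left(6 + d\right)$ ($A{\left(d,o \right)} = 2 \left(d + 6\right) \left(o + 2\right) = 2 \left(6 + d\right) \left(2 + o\right) = 2 \left(2 + o\right) \left(6 + d\right)$)
$B = - \frac{8861}{1075}$ ($B = 93 \left(- \frac{1}{43}\right) + 152 \left(- \frac{1}{25}\right) = - \frac{93}{43} - \frac{152}{25} = - \frac{8861}{1075} \approx -8.2428$)
$l{\left(y,k \right)} = \sqrt{38 + 6 k}$ ($l{\left(y,k \right)} = \sqrt{\left(24 + 4 k + 12 \cdot 1 + 2 k 1\right) + 2} = \sqrt{\left(24 + 4 k + 12 + 2 k\right) + 2} = \sqrt{\left(36 + 6 k\right) + 2} = \sqrt{38 + 6 k}$)
$\left(B - -79\right) l{\left(9,-1 \right)} = \left(- \frac{8861}{1075} - -79\right) \sqrt{38 + 6 \left(-1\right)} = \left(- \frac{8861}{1075} + 79\right) \sqrt{38 - 6} = \frac{76064 \sqrt{32}}{1075} = \frac{76064 \cdot 4 \sqrt{2}}{1075} = \frac{304256 \sqrt{2}}{1075}$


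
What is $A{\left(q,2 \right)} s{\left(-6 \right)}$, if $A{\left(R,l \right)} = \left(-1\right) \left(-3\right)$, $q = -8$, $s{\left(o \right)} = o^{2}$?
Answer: $108$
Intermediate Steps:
$A{\left(R,l \right)} = 3$
$A{\left(q,2 \right)} s{\left(-6 \right)} = 3 \left(-6\right)^{2} = 3 \cdot 36 = 108$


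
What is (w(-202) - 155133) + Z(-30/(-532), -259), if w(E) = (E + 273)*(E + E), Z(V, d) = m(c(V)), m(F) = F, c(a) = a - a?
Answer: -183817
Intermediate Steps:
c(a) = 0
Z(V, d) = 0
w(E) = 2*E*(273 + E) (w(E) = (273 + E)*(2*E) = 2*E*(273 + E))
(w(-202) - 155133) + Z(-30/(-532), -259) = (2*(-202)*(273 - 202) - 155133) + 0 = (2*(-202)*71 - 155133) + 0 = (-28684 - 155133) + 0 = -183817 + 0 = -183817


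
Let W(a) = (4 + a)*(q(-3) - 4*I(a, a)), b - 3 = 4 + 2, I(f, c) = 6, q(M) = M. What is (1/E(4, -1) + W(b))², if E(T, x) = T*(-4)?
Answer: 31550689/256 ≈ 1.2324e+5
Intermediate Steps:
E(T, x) = -4*T
b = 9 (b = 3 + (4 + 2) = 3 + 6 = 9)
W(a) = -108 - 27*a (W(a) = (4 + a)*(-3 - 4*6) = (4 + a)*(-3 - 24) = (4 + a)*(-27) = -108 - 27*a)
(1/E(4, -1) + W(b))² = (1/(-4*4) + (-108 - 27*9))² = (1/(-16) + (-108 - 243))² = (-1/16 - 351)² = (-5617/16)² = 31550689/256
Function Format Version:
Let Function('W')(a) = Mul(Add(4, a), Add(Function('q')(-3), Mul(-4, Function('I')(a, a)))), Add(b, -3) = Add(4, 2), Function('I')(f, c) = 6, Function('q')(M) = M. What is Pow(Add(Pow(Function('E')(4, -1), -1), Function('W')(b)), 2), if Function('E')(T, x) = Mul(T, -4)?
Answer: Rational(31550689, 256) ≈ 1.2324e+5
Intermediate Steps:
Function('E')(T, x) = Mul(-4, T)
b = 9 (b = Add(3, Add(4, 2)) = Add(3, 6) = 9)
Function('W')(a) = Add(-108, Mul(-27, a)) (Function('W')(a) = Mul(Add(4, a), Add(-3, Mul(-4, 6))) = Mul(Add(4, a), Add(-3, -24)) = Mul(Add(4, a), -27) = Add(-108, Mul(-27, a)))
Pow(Add(Pow(Function('E')(4, -1), -1), Function('W')(b)), 2) = Pow(Add(Pow(Mul(-4, 4), -1), Add(-108, Mul(-27, 9))), 2) = Pow(Add(Pow(-16, -1), Add(-108, -243)), 2) = Pow(Add(Rational(-1, 16), -351), 2) = Pow(Rational(-5617, 16), 2) = Rational(31550689, 256)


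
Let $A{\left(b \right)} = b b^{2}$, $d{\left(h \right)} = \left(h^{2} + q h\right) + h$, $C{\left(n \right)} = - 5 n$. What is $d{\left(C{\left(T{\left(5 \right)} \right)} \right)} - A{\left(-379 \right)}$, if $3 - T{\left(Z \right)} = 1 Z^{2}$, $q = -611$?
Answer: $54384939$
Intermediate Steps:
$T{\left(Z \right)} = 3 - Z^{2}$ ($T{\left(Z \right)} = 3 - 1 Z^{2} = 3 - Z^{2}$)
$d{\left(h \right)} = h^{2} - 610 h$ ($d{\left(h \right)} = \left(h^{2} - 611 h\right) + h = h^{2} - 610 h$)
$A{\left(b \right)} = b^{3}$
$d{\left(C{\left(T{\left(5 \right)} \right)} \right)} - A{\left(-379 \right)} = - 5 \left(3 - 5^{2}\right) \left(-610 - 5 \left(3 - 5^{2}\right)\right) - \left(-379\right)^{3} = - 5 \left(3 - 25\right) \left(-610 - 5 \left(3 - 25\right)\right) - -54439939 = - 5 \left(3 - 25\right) \left(-610 - 5 \left(3 - 25\right)\right) + 54439939 = \left(-5\right) \left(-22\right) \left(-610 - -110\right) + 54439939 = 110 \left(-610 + 110\right) + 54439939 = 110 \left(-500\right) + 54439939 = -55000 + 54439939 = 54384939$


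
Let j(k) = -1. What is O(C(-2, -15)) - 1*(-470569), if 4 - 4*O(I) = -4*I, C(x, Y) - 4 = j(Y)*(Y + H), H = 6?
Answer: 470583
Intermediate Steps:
C(x, Y) = -2 - Y (C(x, Y) = 4 - (Y + 6) = 4 - (6 + Y) = 4 + (-6 - Y) = -2 - Y)
O(I) = 1 + I (O(I) = 1 - (-1)*I = 1 + I)
O(C(-2, -15)) - 1*(-470569) = (1 + (-2 - 1*(-15))) - 1*(-470569) = (1 + (-2 + 15)) + 470569 = (1 + 13) + 470569 = 14 + 470569 = 470583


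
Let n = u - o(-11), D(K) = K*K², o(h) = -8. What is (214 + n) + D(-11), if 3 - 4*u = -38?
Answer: -4395/4 ≈ -1098.8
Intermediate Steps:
u = 41/4 (u = ¾ - ¼*(-38) = ¾ + 19/2 = 41/4 ≈ 10.250)
D(K) = K³
n = 73/4 (n = 41/4 - 1*(-8) = 41/4 + 8 = 73/4 ≈ 18.250)
(214 + n) + D(-11) = (214 + 73/4) + (-11)³ = 929/4 - 1331 = -4395/4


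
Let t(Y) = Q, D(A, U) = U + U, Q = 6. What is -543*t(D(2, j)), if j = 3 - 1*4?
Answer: -3258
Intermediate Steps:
j = -1 (j = 3 - 4 = -1)
D(A, U) = 2*U
t(Y) = 6
-543*t(D(2, j)) = -543*6 = -3258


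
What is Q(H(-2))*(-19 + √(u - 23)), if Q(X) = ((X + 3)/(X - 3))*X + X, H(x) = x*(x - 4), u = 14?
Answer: -608 + 96*I ≈ -608.0 + 96.0*I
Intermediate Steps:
H(x) = x*(-4 + x)
Q(X) = X + X*(3 + X)/(-3 + X) (Q(X) = ((3 + X)/(-3 + X))*X + X = X*(3 + X)/(-3 + X) + X = X + X*(3 + X)/(-3 + X))
Q(H(-2))*(-19 + √(u - 23)) = (2*(-2*(-4 - 2))²/(-3 - 2*(-4 - 2)))*(-19 + √(14 - 23)) = (2*(-2*(-6))²/(-3 - 2*(-6)))*(-19 + √(-9)) = (2*12²/(-3 + 12))*(-19 + 3*I) = (2*144/9)*(-19 + 3*I) = (2*144*(⅑))*(-19 + 3*I) = 32*(-19 + 3*I) = -608 + 96*I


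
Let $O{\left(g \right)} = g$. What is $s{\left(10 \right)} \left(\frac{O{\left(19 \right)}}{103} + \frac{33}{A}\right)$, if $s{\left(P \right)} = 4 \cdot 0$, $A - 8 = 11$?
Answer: $0$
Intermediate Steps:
$A = 19$ ($A = 8 + 11 = 19$)
$s{\left(P \right)} = 0$
$s{\left(10 \right)} \left(\frac{O{\left(19 \right)}}{103} + \frac{33}{A}\right) = 0 \left(\frac{19}{103} + \frac{33}{19}\right) = 0 \cdot \frac{3760}{1957} = 0$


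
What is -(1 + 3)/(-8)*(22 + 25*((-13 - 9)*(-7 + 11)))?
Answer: -1089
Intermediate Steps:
-(1 + 3)/(-8)*(22 + 25*((-13 - 9)*(-7 + 11))) = -4*(-1/8)*(22 + 25*(-22*4)) = -(-1)*(22 + 25*(-88))/2 = -(-1)*(22 - 2200)/2 = -(-1)*(-2178)/2 = -1*1089 = -1089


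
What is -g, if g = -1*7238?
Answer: 7238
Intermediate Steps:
g = -7238
-g = -1*(-7238) = 7238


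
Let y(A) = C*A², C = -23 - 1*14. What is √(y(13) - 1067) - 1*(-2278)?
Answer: 2278 + 2*I*√1830 ≈ 2278.0 + 85.557*I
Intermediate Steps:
C = -37 (C = -23 - 14 = -37)
y(A) = -37*A²
√(y(13) - 1067) - 1*(-2278) = √(-37*13² - 1067) - 1*(-2278) = √(-37*169 - 1067) + 2278 = √(-6253 - 1067) + 2278 = √(-7320) + 2278 = 2*I*√1830 + 2278 = 2278 + 2*I*√1830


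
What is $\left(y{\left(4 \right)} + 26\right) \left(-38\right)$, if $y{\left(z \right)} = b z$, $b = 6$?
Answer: $-1900$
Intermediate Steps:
$y{\left(z \right)} = 6 z$
$\left(y{\left(4 \right)} + 26\right) \left(-38\right) = \left(6 \cdot 4 + 26\right) \left(-38\right) = \left(24 + 26\right) \left(-38\right) = 50 \left(-38\right) = -1900$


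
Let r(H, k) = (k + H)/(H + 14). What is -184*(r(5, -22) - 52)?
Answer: 184920/19 ≈ 9732.6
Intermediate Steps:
r(H, k) = (H + k)/(14 + H)
-184*(r(5, -22) - 52) = -184*((5 - 22)/(14 + 5) - 52) = -184*(-17/19 - 52) = -184*(-1005/19) = 184920/19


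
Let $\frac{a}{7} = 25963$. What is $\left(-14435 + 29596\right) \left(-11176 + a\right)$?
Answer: $2585935965$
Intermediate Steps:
$a = 181741$ ($a = 7 \cdot 25963 = 181741$)
$\left(-14435 + 29596\right) \left(-11176 + a\right) = \left(-14435 + 29596\right) \left(-11176 + 181741\right) = 15161 \cdot 170565 = 2585935965$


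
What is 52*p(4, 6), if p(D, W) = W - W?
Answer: 0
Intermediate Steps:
p(D, W) = 0
52*p(4, 6) = 52*0 = 0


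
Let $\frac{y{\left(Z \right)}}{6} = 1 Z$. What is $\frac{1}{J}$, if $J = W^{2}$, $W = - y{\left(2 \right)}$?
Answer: $\frac{1}{144} \approx 0.0069444$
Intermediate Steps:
$y{\left(Z \right)} = 6 Z$ ($y{\left(Z \right)} = 6 \cdot 1 Z = 6 Z$)
$W = -12$ ($W = - 6 \cdot 2 = \left(-1\right) 12 = -12$)
$J = 144$ ($J = \left(-12\right)^{2} = 144$)
$\frac{1}{J} = \frac{1}{144}$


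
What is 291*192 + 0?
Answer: 55872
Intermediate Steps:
291*192 + 0 = 55872 + 0 = 55872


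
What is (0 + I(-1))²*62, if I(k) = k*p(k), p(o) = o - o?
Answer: 0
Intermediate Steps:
p(o) = 0
I(k) = 0 (I(k) = k*0 = 0)
(0 + I(-1))²*62 = (0 + 0)²*62 = 0²*62 = 0*62 = 0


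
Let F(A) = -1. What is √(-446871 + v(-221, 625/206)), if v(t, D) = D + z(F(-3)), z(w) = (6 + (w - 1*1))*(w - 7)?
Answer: I*√18964646958/206 ≈ 668.51*I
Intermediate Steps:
z(w) = (-7 + w)*(5 + w) (z(w) = (6 + (w - 1))*(-7 + w) = (6 + (-1 + w))*(-7 + w) = (5 + w)*(-7 + w) = (-7 + w)*(5 + w))
v(t, D) = -32 + D (v(t, D) = D + (-35 + (-1)² - 2*(-1)) = D + (-35 + 1 + 2) = D - 32 = -32 + D)
√(-446871 + v(-221, 625/206)) = √(-446871 + (-32 + 625/206)) = √(-446871 - 5967/206) = √(-92061393/206) = I*√18964646958/206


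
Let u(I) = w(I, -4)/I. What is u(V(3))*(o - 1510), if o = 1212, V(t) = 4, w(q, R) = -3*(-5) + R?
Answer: -1639/2 ≈ -819.50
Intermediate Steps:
w(q, R) = 15 + R
u(I) = 11/I (u(I) = (15 - 4)/I = 11/I)
u(V(3))*(o - 1510) = (11/4)*(1212 - 1510) = (11*(¼))*(-298) = (11/4)*(-298) = -1639/2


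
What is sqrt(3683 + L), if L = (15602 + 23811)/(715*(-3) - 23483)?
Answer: sqrt(604490909977)/12814 ≈ 60.675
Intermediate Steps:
L = -39413/25628 (L = 39413/(-2145 - 23483) = 39413/(-25628) = 39413*(-1/25628) = -39413/25628 ≈ -1.5379)
sqrt(3683 + L) = sqrt(3683 - 39413/25628) = sqrt(94348511/25628) = sqrt(604490909977)/12814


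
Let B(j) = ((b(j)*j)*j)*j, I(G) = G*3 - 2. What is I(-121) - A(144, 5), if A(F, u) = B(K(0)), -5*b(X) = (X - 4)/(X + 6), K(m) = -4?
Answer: -1569/5 ≈ -313.80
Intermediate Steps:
b(X) = -(-4 + X)/(5*(6 + X)) (b(X) = -(X - 4)/(5*(X + 6)) = -(-4 + X)/(5*(6 + X)))
I(G) = -2 + 3*G (I(G) = 3*G - 2 = -2 + 3*G)
B(j) = j³*(4 - j)/(5*(6 + j)) (B(j) = ((((4 - j)/(5*(6 + j)))*j)*j)*j = ((j*(4 - j)/(5*(6 + j)))*j)*j = (j²*(4 - j)/(5*(6 + j)))*j = j³*(4 - j)/(5*(6 + j)))
A(F, u) = -256/5 (A(F, u) = (⅕)*(-4)³*(4 - 1*(-4))/(6 - 4) = (⅕)*(-64)*(4 + 4)/2 = (⅕)*(-64)*(½)*8 = -256/5)
I(-121) - A(144, 5) = (-2 + 3*(-121)) - 1*(-256/5) = (-2 - 363) + 256/5 = -365 + 256/5 = -1569/5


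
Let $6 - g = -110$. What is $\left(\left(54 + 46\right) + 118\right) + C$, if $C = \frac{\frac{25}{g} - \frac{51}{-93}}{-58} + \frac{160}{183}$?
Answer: $\frac{8353479971}{38167944} \approx 218.86$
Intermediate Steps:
$g = 116$ ($g = 6 - -110 = 6 + 110 = 116$)
$C = \frac{32868179}{38167944}$ ($C = \frac{\frac{25}{116} - \frac{51}{-93}}{-58} + \frac{160}{183} = \left(25 \cdot \frac{1}{116} - - \frac{17}{31}\right) \left(- \frac{1}{58}\right) + 160 \cdot \frac{1}{183} = \left(\frac{25}{116} + \frac{17}{31}\right) \left(- \frac{1}{58}\right) + \frac{160}{183} = \frac{2747}{3596} \left(- \frac{1}{58}\right) + \frac{160}{183} = - \frac{2747}{208568} + \frac{160}{183} = \frac{32868179}{38167944} \approx 0.86115$)
$\left(\left(54 + 46\right) + 118\right) + C = \left(\left(54 + 46\right) + 118\right) + \frac{32868179}{38167944} = \left(100 + 118\right) + \frac{32868179}{38167944} = 218 + \frac{32868179}{38167944} = \frac{8353479971}{38167944}$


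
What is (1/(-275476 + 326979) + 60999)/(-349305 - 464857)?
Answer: -1570815749/20965892743 ≈ -0.074922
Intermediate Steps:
(1/(-275476 + 326979) + 60999)/(-349305 - 464857) = (1/51503 + 60999)/(-814162) = (1/51503 + 60999)*(-1/814162) = (3141631498/51503)*(-1/814162) = -1570815749/20965892743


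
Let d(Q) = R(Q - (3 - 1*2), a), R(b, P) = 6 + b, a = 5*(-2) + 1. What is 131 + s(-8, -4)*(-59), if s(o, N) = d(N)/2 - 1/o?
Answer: 753/8 ≈ 94.125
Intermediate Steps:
a = -9 (a = -10 + 1 = -9)
d(Q) = 5 + Q (d(Q) = 6 + (Q - (3 - 1*2)) = 6 + (Q - (3 - 2)) = 6 + (Q - 1*1) = 6 + (Q - 1) = 6 + (-1 + Q) = 5 + Q)
s(o, N) = 5/2 + N/2 - 1/o (s(o, N) = (5 + N)/2 - 1/o = (5 + N)*(½) - 1/o = (5/2 + N/2) - 1/o = 5/2 + N/2 - 1/o)
131 + s(-8, -4)*(-59) = 131 + ((½)*(-2 - 8*(5 - 4))/(-8))*(-59) = 131 + ((½)*(-⅛)*(-2 - 8*1))*(-59) = 131 + ((½)*(-⅛)*(-2 - 8))*(-59) = 131 + ((½)*(-⅛)*(-10))*(-59) = 131 + (5/8)*(-59) = 131 - 295/8 = 753/8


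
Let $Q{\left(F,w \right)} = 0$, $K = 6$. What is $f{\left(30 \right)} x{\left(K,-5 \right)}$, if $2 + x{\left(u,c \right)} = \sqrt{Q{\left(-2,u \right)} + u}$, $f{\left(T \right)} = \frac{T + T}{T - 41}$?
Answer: $\frac{120}{11} - \frac{60 \sqrt{6}}{11} \approx -2.4518$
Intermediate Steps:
$f{\left(T \right)} = \frac{2 T}{-41 + T}$
$x{\left(u,c \right)} = -2 + \sqrt{u}$ ($x{\left(u,c \right)} = -2 + \sqrt{0 + u} = -2 + \sqrt{u}$)
$f{\left(30 \right)} x{\left(K,-5 \right)} = 2 \cdot 30 \frac{1}{-41 + 30} \left(-2 + \sqrt{6}\right) = 2 \cdot 30 \frac{1}{-11} \left(-2 + \sqrt{6}\right) = 2 \cdot 30 \left(- \frac{1}{11}\right) \left(-2 + \sqrt{6}\right) = - \frac{60 \left(-2 + \sqrt{6}\right)}{11} = \frac{120}{11} - \frac{60 \sqrt{6}}{11}$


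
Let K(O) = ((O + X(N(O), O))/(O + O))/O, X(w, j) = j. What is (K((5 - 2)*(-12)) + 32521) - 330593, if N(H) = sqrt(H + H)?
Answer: -10730593/36 ≈ -2.9807e+5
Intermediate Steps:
N(H) = sqrt(2)*sqrt(H) (N(H) = sqrt(2*H) = sqrt(2)*sqrt(H))
K(O) = 1/O (K(O) = ((O + O)/(O + O))/O = ((2*O)/((2*O)))/O = ((2*O)*(1/(2*O)))/O = 1/O)
(K((5 - 2)*(-12)) + 32521) - 330593 = (1/((5 - 2)*(-12)) + 32521) - 330593 = (1/(3*(-12)) + 32521) - 330593 = (1/(-36) + 32521) - 330593 = (-1/36 + 32521) - 330593 = 1170755/36 - 330593 = -10730593/36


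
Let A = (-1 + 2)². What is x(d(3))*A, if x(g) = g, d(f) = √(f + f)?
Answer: √6 ≈ 2.4495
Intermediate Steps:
A = 1 (A = 1² = 1)
d(f) = √2*√f (d(f) = √(2*f) = √2*√f)
x(d(3))*A = (√2*√3)*1 = √6*1 = √6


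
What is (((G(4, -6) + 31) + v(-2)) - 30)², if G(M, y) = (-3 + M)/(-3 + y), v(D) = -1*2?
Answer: 100/81 ≈ 1.2346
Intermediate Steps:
v(D) = -2
G(M, y) = (-3 + M)/(-3 + y)
(((G(4, -6) + 31) + v(-2)) - 30)² = ((((-3 + 4)/(-3 - 6) + 31) - 2) - 30)² = (((1/(-9) + 31) - 2) - 30)² = (((-⅑*1 + 31) - 2) - 30)² = (((-⅑ + 31) - 2) - 30)² = ((278/9 - 2) - 30)² = (260/9 - 30)² = (-10/9)² = 100/81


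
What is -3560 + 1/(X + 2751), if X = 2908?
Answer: -20146039/5659 ≈ -3560.0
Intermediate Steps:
-3560 + 1/(X + 2751) = -3560 + 1/(2908 + 2751) = -3560 + 1/5659 = -20146039/5659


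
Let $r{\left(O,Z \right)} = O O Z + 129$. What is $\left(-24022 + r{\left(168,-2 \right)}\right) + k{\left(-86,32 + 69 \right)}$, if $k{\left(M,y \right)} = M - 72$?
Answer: $-80499$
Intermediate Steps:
$r{\left(O,Z \right)} = 129 + Z O^{2}$ ($r{\left(O,Z \right)} = O^{2} Z + 129 = Z O^{2} + 129 = 129 + Z O^{2}$)
$k{\left(M,y \right)} = -72 + M$
$\left(-24022 + r{\left(168,-2 \right)}\right) + k{\left(-86,32 + 69 \right)} = \left(-24022 + \left(129 - 2 \cdot 168^{2}\right)\right) - 158 = \left(-24022 + \left(129 - 56448\right)\right) - 158 = \left(-24022 - 56319\right) - 158 = -80341 - 158 = -80499$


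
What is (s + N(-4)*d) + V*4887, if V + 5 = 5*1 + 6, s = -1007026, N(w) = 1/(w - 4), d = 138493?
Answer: -7960125/8 ≈ -9.9502e+5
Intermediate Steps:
N(w) = 1/(-4 + w)
V = 6 (V = -5 + (5*1 + 6) = -5 + (5 + 6) = -5 + 11 = 6)
(s + N(-4)*d) + V*4887 = (-1007026 + 138493/(-4 - 4)) + 6*4887 = (-1007026 + 138493/(-8)) + 29322 = (-1007026 - ⅛*138493) + 29322 = (-1007026 - 138493/8) + 29322 = -8194701/8 + 29322 = -7960125/8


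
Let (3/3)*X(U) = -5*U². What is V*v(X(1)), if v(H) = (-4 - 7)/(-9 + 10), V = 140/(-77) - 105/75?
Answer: 177/5 ≈ 35.400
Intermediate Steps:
X(U) = -5*U²
V = -177/55 (V = 140*(-1/77) - 105*1/75 = -20/11 - 7/5 = -177/55 ≈ -3.2182)
v(H) = -11 (v(H) = -11/1 = -11*1 = -11)
V*v(X(1)) = -177/55*(-11) = 177/5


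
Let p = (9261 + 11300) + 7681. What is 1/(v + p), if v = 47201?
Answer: 1/75443 ≈ 1.3255e-5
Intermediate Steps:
p = 28242 (p = 20561 + 7681 = 28242)
1/(v + p) = 1/(47201 + 28242) = 1/75443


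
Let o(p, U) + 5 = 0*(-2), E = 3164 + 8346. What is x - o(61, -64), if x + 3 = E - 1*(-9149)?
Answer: 20661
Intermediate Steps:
E = 11510
o(p, U) = -5 (o(p, U) = -5 + 0*(-2) = -5 + 0 = -5)
x = 20656 (x = -3 + (11510 - 1*(-9149)) = -3 + (11510 + 9149) = -3 + 20659 = 20656)
x - o(61, -64) = 20656 - 1*(-5) = 20656 + 5 = 20661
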